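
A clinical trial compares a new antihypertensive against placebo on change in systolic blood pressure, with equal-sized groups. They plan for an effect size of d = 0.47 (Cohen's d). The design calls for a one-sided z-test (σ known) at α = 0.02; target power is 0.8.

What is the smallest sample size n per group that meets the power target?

n = 76 per group

Set Φ(δ − 2.054) = 0.8; then δ − 2.054 = Φ⁻¹(0.8) = 0.842, giving δ = 2.895.
δ = d·√(n/2) ⇒ n = 2(δ/d)² = 2 × (2.895 / 0.47)² = 75.90.
Round up to the next whole unit.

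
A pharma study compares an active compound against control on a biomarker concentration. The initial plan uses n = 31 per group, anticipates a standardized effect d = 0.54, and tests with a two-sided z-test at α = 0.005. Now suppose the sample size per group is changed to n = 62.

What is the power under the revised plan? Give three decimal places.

Power ≈ 0.579

With n = 62 per group: δ = d·√(n/2) = 0.54 × √(62/2) = 3.0066. Critical value z_{0.0025} = 2.807.
Revised power = Φ(δ − 2.807) + Φ(−δ − 2.807) = Φ(0.200) + Φ(-5.814) = 0.5791 + 0.0000 = 0.5791.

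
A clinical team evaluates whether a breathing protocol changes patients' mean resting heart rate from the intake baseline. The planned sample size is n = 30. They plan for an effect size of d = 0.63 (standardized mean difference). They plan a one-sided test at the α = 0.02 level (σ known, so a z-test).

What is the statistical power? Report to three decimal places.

Noncentrality parameter: δ = d·√n = 0.63 × √30 = 3.4507
Critical value for a one-sided test at α = 0.02: z_α = 2.054.
Power = Φ(δ − 2.054) = Φ(1.397) = 0.9188.

Power ≈ 0.919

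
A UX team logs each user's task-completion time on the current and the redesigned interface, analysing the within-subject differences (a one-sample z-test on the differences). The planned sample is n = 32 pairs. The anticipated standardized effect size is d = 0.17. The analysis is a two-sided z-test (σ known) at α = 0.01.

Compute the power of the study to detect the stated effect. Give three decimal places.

Power ≈ 0.053

Noncentrality parameter: δ = d·√n = 0.17 × √32 = 0.9617
Critical value for a two-sided test at α = 0.01: z_{α/2} = 2.576.
Power = Φ(δ − 2.576) + Φ(−δ − 2.576) = Φ(-1.614) + Φ(-3.537) = 0.0532 + 0.0002 = 0.0534.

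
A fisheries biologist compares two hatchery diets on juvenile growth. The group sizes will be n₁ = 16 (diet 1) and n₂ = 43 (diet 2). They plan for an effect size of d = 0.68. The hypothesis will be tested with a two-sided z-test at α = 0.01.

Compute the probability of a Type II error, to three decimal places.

β ≈ 0.600

Noncentrality parameter: δ = d / √(1/n₁ + 1/n₂) = 0.68 / √(1/16 + 1/43) = 2.3221
Critical value for a two-sided test at α = 0.01: z_{α/2} = 2.576.
Power = Φ(δ − 2.576) + Φ(−δ − 2.576) = Φ(-0.254) + Φ(-4.898) = 0.3998 + 0.0000 = 0.3998.
Type II error: β = 1 − power = 1 − 0.3998 = 0.6002.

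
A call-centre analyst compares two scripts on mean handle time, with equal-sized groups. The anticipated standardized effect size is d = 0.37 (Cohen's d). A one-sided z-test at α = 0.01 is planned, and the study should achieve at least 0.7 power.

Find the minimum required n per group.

For power 0.7 need Φ(δ − z_{0.01}) = 0.7, so δ = z_{0.01} + z_{0.30} = 2.326 + 0.524 = 2.851.
δ = d·√(n/2) ⇒ n = 2(δ/d)² = 2 × (2.851 / 0.37)² = 118.73.
Rounding up, n = 119 per group.

n = 119 per group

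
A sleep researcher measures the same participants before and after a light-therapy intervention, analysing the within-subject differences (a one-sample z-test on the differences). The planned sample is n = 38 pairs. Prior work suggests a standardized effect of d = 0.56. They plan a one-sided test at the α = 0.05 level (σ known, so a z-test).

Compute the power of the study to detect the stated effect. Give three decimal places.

Noncentrality parameter: δ = d·√n = 0.56 × √38 = 3.4521
One-sided α = 0.05 → critical value z_{0.05} = 1.645.
Power = Φ(δ − 1.645) = Φ(1.807) = 0.9646.

Power ≈ 0.965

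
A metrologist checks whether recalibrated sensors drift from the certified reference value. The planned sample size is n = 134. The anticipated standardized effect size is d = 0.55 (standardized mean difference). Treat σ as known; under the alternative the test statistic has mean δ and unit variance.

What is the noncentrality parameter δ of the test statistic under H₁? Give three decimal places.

The noncentrality parameter scales effect size by the design's sample-size factor: δ = d·√n = 0.55 × √134 = 6.3667

δ ≈ 6.367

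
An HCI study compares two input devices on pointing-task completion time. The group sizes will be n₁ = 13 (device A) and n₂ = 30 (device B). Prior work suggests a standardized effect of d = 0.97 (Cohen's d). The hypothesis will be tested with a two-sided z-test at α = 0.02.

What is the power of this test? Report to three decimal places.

Noncentrality parameter: δ = d / √(1/n₁ + 1/n₂) = 0.97 / √(1/13 + 1/30) = 2.9213
Critical value for a two-sided test at α = 0.02: z_{α/2} = 2.326.
Power = Φ(δ − 2.326) + Φ(−δ − 2.326) = Φ(0.595) + Φ(-5.248) = 0.7240 + 0.0000 = 0.7240.

Power ≈ 0.724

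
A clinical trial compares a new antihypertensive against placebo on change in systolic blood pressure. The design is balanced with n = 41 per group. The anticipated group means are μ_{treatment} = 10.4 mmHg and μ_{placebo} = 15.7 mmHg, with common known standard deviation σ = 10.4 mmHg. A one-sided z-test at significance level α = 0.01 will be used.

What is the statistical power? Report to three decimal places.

Power ≈ 0.492

Standardized effect: d = |μ_{treatment} − μ_{placebo}| / σ = |10.4 − 15.7| / 10.4 = 0.5096
Noncentrality parameter: δ = d·√(n/2) = 0.5096 × √(41/2) = 2.3074
One-sided α = 0.01 → critical value z_{0.01} = 2.326.
Power = Φ(δ − 2.326) = Φ(-0.019) = 0.4924.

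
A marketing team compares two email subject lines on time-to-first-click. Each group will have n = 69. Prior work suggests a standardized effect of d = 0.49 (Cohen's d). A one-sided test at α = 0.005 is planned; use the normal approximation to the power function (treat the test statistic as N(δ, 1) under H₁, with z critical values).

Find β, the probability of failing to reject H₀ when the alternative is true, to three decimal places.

β ≈ 0.381

Noncentrality parameter: λ = d·√(n/2) = 0.49 × √(69/2) = 2.8781
One-sided α = 0.005 → critical value z_{0.005} = 2.576.
Power = P(Z > 2.576 − λ) = Φ(0.302) = 0.6188.
Type II error: β = 1 − power = 1 − 0.6188 = 0.3812.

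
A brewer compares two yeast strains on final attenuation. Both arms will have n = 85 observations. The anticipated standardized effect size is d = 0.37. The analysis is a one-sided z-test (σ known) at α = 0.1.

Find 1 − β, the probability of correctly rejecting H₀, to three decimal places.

Noncentrality parameter: δ = d·√(n/2) = 0.37 × √(85/2) = 2.4121
Critical value for a one-sided test at α = 0.1: z_α = 1.282.
Power = P(Z > 1.282 − δ) = Φ(1.131) = 0.8709.

Power ≈ 0.871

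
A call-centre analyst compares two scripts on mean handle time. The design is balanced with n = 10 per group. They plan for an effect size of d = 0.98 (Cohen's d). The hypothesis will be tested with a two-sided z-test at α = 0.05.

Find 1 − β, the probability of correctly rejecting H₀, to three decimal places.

Noncentrality parameter: δ = d·√(n/2) = 0.98 × √(10/2) = 2.1913
Critical value for a two-sided test at α = 0.05: z_{α/2} = 1.960.
Power = Φ(δ − 1.960) + Φ(−δ − 1.960) = Φ(0.231) + Φ(-4.151) = 0.5915 + 0.0000 = 0.5915.

Power ≈ 0.592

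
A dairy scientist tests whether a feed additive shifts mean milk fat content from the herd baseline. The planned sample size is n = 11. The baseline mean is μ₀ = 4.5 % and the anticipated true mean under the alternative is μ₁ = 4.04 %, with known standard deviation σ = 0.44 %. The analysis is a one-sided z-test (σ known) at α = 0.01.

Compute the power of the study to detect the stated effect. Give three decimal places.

Power ≈ 0.873

Standardized effect: d = |μ₁ − μ₀| / σ = |4.04 − 4.5| / 0.44 = 1.0455
Noncentrality parameter: δ = d·√n = 1.0455 × √11 = 3.4674
Critical value for a one-sided test at α = 0.01: z_α = 2.326.
Power = Φ(δ − 2.326) = Φ(1.141) = 0.8731.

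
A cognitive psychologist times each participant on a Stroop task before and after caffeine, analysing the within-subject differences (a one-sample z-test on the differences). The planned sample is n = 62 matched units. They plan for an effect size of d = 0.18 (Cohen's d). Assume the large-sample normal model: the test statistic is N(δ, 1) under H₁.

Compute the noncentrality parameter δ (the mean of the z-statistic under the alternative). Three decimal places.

The noncentrality parameter scales effect size by the design's sample-size factor: δ = d·√n = 0.18 × √62 = 1.4173

δ ≈ 1.417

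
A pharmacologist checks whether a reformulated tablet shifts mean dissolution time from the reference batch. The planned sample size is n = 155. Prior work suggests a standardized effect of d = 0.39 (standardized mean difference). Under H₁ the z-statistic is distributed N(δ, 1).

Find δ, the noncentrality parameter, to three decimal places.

δ ≈ 4.855

δ = d·√n = 0.39 × √155 = 4.8555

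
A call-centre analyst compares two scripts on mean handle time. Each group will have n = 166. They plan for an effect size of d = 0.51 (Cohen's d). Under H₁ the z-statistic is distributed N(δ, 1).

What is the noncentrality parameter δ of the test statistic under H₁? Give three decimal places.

δ ≈ 4.646

The noncentrality parameter scales effect size by the design's sample-size factor: δ = d·√(n/2) = 0.51 × √(166/2) = 4.6463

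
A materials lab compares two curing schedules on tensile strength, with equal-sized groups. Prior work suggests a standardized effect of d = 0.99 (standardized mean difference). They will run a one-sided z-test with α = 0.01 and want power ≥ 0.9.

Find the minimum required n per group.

n = 27 per group

Set Φ(δ − 2.326) = 0.9; then δ − 2.326 = Φ⁻¹(0.9) = 1.282, giving δ = 3.608.
δ = d·√(n/2) ⇒ n = 2(δ/d)² = 2 × (3.608 / 0.99)² = 26.56.
Rounding up, n = 27 per group.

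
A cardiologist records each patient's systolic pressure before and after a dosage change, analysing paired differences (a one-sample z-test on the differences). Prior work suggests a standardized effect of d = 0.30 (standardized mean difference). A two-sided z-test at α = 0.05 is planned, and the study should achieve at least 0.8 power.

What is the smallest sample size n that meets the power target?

Set Φ(δ − 1.960) = 0.8; then δ − 1.960 = Φ⁻¹(0.8) = 0.842, giving δ = 2.802.
(The Φ(−δ − z_{α/2}) term is vanishingly small for δ > 0 and is dropped in the standard sample-size formula.)
δ = d·√n ⇒ n = (δ/d)² = (2.802 / 0.30)² = 87.21.
Rounding up, n = 88.

n = 88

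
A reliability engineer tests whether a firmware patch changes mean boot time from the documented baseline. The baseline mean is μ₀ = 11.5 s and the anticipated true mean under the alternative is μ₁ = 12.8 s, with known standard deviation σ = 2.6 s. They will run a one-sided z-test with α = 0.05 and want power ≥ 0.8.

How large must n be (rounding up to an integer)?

n = 25

Standardized effect: d = |μ₁ − μ₀| / σ = |12.8 − 11.5| / 2.6 = 0.5000
Set Φ(δ − 1.645) = 0.8; then δ − 1.645 = Φ⁻¹(0.8) = 0.842, giving δ = 2.486.
δ = d·√n ⇒ n = (δ/d)² = (2.486 / 0.5000)² = 24.73.
Rounding up, n = 25.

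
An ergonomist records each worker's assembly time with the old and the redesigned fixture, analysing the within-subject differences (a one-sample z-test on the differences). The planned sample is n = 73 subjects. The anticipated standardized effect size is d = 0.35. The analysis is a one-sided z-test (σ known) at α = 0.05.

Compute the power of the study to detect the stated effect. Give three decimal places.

Noncentrality parameter: δ = d·√n = 0.35 × √73 = 2.9904
One-sided α = 0.05 → critical value z_{0.05} = 1.645.
Power = Φ(δ − 1.645) = Φ(1.346) = 0.9108.

Power ≈ 0.911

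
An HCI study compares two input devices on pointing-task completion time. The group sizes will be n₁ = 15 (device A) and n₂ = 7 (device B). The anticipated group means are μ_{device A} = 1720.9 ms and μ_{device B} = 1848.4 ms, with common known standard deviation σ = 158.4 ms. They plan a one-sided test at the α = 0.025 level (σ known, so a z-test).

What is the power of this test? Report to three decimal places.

Power ≈ 0.420

Standardized effect: d = |μ_{device A} − μ_{device B}| / σ = |1720.9 − 1848.4| / 158.4 = 0.8049
Noncentrality parameter: δ = d / √(1/n₁ + 1/n₂) = 0.8049 / √(1/15 + 1/7) = 1.7585
Critical value for a one-sided test at α = 0.025: z_α = 1.960.
Power = P(Z > 1.960 − δ) = Φ(-0.201) = 0.4202.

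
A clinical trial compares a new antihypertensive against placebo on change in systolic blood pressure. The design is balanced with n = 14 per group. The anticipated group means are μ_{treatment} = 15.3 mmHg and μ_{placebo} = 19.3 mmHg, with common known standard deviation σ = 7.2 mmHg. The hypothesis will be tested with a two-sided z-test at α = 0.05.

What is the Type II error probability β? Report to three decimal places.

Standardized effect: d = |μ_{treatment} − μ_{placebo}| / σ = |15.3 − 19.3| / 7.2 = 0.5556
Noncentrality parameter: δ = d·√(n/2) = 0.5556 × √(14/2) = 1.4699
Critical value for a two-sided test at α = 0.05: z_{α/2} = 1.960.
Power = Φ(δ − 1.960) + Φ(−δ − 1.960) = Φ(-0.490) + Φ(-3.430) = 0.3120 + 0.0003 = 0.3123.
Type II error: β = 1 − power = 1 − 0.3123 = 0.6877.

β ≈ 0.688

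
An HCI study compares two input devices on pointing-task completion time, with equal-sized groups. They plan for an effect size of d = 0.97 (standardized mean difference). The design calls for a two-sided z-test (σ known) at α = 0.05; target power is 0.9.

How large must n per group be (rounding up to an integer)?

n = 23 per group

Set Φ(δ − 1.960) = 0.9; then δ − 1.960 = Φ⁻¹(0.9) = 1.282, giving δ = 3.242.
(The Φ(−δ − z_{α/2}) term is vanishingly small for δ > 0 and is dropped in the standard sample-size formula.)
δ = d·√(n/2) ⇒ n = 2(δ/d)² = 2 × (3.242 / 0.97)² = 22.33.
Rounding up, n = 23 per group.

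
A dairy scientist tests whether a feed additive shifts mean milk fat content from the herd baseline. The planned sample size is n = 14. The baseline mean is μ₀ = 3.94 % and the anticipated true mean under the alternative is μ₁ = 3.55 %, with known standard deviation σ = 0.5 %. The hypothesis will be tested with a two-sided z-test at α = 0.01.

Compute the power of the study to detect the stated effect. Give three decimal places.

Power ≈ 0.634

Standardized effect: d = |μ₁ − μ₀| / σ = |3.55 − 3.94| / 0.5 = 0.7800
Noncentrality parameter: δ = d·√n = 0.7800 × √14 = 2.9185
Two-sided α = 0.01 → critical value z_{0.005} = 2.576.
Power = Φ(δ − 2.576) + Φ(−δ − 2.576) = Φ(0.343) + Φ(-5.494) = 0.6341 + 0.0000 = 0.6341.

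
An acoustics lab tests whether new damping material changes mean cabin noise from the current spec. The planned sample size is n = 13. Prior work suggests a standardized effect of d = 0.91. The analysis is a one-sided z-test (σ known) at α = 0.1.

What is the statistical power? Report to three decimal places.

Noncentrality parameter: δ = d·√n = 0.91 × √13 = 3.2811
Critical value for a one-sided test at α = 0.1: z_α = 1.282.
Power = P(Z > 1.282 − δ) = Φ(2.000) = 0.9772.

Power ≈ 0.977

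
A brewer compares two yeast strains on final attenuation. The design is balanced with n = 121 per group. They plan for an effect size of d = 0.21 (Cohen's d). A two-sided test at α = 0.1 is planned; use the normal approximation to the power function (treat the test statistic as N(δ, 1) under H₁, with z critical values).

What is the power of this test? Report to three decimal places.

Noncentrality parameter: δ = d·√(n/2) = 0.21 × √(121/2) = 1.6334
Critical value for a two-sided test at α = 0.1: z_{α/2} = 1.645.
Power = Φ(δ − 1.645) + Φ(−δ − 1.645) = Φ(-0.011) + Φ(-3.278) = 0.4954 + 0.0005 = 0.4960.

Power ≈ 0.496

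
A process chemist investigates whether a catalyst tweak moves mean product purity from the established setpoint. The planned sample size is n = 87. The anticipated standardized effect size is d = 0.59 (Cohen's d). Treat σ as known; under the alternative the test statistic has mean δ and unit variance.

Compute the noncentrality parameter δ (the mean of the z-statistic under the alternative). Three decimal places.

δ ≈ 5.503

δ = d·√n = 0.59 × √87 = 5.5032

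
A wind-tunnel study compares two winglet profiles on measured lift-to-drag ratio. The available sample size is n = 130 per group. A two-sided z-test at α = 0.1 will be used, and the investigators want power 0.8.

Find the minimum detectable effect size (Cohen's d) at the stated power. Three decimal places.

Need Φ(δ − 1.645) = 0.8, so δ = 1.645 + 0.842 = 2.486.
(Lower-tail contribution to power is negligible for δ > 0.)
δ = d·√(n/2) ⇒ d = δ/√(n/2) = 2.486/√(130/2) = 0.3084.

d ≈ 0.308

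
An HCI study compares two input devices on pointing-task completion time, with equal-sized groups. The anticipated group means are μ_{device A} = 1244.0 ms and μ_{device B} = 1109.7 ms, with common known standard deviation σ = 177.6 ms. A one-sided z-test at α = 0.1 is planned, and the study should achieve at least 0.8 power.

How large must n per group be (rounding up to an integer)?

n = 16 per group

Standardized effect: d = |μ_{device A} − μ_{device B}| / σ = |1244.0 − 1109.7| / 177.6 = 0.7562
For power 0.8 need Φ(δ − z_{0.1}) = 0.8, so δ = z_{0.1} + z_{0.20} = 1.282 + 0.842 = 2.123.
δ = d·√(n/2) ⇒ n = 2(δ/d)² = 2 × (2.123 / 0.7562)² = 15.77.
Round up to the next whole unit.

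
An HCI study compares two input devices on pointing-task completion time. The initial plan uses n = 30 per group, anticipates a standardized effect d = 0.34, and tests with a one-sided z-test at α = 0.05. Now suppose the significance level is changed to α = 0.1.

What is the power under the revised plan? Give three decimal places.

δ = d·√(n/2) = 0.34 × √(30/2) = 1.3168 (unchanged). New critical value: z_{0.1} = 1.282.
Revised power = P(Z > 1.282 − δ) = Φ(0.035) = 0.5141.

Power ≈ 0.514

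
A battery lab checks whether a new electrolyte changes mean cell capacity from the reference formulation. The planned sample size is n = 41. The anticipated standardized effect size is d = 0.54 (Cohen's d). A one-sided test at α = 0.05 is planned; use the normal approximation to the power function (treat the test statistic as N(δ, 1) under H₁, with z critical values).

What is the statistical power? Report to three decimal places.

Noncentrality parameter: δ = d·√n = 0.54 × √41 = 3.4577
One-sided α = 0.05 → critical value z_{0.05} = 1.645.
Power = P(Z > 1.645 − δ) = Φ(1.813) = 0.9651.

Power ≈ 0.965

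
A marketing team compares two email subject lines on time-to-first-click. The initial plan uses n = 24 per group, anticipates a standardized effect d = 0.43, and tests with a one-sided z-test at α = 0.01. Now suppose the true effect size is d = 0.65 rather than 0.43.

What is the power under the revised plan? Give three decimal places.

Power ≈ 0.470

With d = 0.65: δ = d·√(n/2) = 0.65 × √(24/2) = 2.2517. Critical value z_{0.01} = 2.326.
Revised power = P(Z > 2.326 − δ) = Φ(-0.075) = 0.4702.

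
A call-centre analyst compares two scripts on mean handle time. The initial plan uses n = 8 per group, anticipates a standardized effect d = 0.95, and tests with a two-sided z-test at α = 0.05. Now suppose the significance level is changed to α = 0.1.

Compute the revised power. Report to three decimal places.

Power ≈ 0.601

δ = d·√(n/2) = 0.95 × √(8/2) = 1.9000 (unchanged). New critical value: z_{0.05} = 1.645.
Revised power = Φ(δ − 1.645) + Φ(−δ − 1.645) = Φ(0.255) + Φ(-3.545) = 0.6007 + 0.0002 = 0.6009.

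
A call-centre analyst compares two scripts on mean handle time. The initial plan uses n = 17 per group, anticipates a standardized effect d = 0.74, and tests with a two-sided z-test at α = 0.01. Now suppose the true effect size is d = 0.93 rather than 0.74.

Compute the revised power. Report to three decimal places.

Power ≈ 0.554

With d = 0.93: δ = d·√(n/2) = 0.93 × √(17/2) = 2.7114. Critical value z_{0.005} = 2.576.
Revised power = Φ(δ − 2.576) + Φ(−δ − 2.576) = Φ(0.136) + Φ(-5.287) = 0.5539 + 0.0000 = 0.5539.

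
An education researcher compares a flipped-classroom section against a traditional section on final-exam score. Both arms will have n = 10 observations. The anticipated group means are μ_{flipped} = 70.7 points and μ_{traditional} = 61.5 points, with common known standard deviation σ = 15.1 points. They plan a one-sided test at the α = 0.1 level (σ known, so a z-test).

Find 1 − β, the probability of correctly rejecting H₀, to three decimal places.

Power ≈ 0.532

Standardized effect: d = |μ_{flipped} − μ_{traditional}| / σ = |70.7 − 61.5| / 15.1 = 0.6093
Noncentrality parameter: δ = d·√(n/2) = 0.6093 × √(10/2) = 1.3624
One-sided α = 0.1 → critical value z_{0.1} = 1.282.
Power = Φ(δ − 1.282) = Φ(0.081) = 0.5322.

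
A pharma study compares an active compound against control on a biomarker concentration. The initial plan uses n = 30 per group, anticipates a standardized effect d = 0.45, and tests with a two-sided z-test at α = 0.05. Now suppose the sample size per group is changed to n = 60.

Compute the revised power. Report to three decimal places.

Power ≈ 0.693

With n = 60 per group: δ = d·√(n/2) = 0.45 × √(60/2) = 2.4648. Critical value z_{0.025} = 1.960.
Revised power = Φ(δ − 1.960) + Φ(−δ − 1.960) = Φ(0.505) + Φ(-4.425) = 0.6931 + 0.0000 = 0.6932.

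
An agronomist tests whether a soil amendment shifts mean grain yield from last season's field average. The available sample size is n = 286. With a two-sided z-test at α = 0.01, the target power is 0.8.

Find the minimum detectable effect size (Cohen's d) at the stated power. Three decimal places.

d ≈ 0.202

Need Φ(δ − 2.576) = 0.8, so δ = 2.576 + 0.842 = 3.417.
(The second rejection-region term Φ(−δ − z_{α/2}) is negligible and dropped.)
δ = d·√n ⇒ d = δ/√n = 3.417/√286 = 0.2021.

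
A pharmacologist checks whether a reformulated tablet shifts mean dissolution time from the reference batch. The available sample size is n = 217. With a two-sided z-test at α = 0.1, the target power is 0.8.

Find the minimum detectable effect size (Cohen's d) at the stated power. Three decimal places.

d ≈ 0.169

Required noncentrality: δ = z_{0.05} + z_{0.20} = 1.645 + 0.842 = 2.486.
(Lower-tail contribution to power is negligible for δ > 0.)
δ = d·√n ⇒ d = δ/√n = 2.486/√217 = 0.1688.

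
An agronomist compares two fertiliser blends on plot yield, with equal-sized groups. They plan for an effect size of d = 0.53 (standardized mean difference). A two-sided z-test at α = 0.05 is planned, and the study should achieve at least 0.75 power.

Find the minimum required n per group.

n = 50 per group

Set Φ(δ − 1.960) = 0.75; then δ − 1.960 = Φ⁻¹(0.75) = 0.674, giving δ = 2.634.
(For δ > 0 the lower-tail rejection region contributes negligibly to power, so the one-term inversion is standard.)
δ = d·√(n/2) ⇒ n = 2(δ/d)² = 2 × (2.634 / 0.53)² = 49.42.
Round up to the next whole unit.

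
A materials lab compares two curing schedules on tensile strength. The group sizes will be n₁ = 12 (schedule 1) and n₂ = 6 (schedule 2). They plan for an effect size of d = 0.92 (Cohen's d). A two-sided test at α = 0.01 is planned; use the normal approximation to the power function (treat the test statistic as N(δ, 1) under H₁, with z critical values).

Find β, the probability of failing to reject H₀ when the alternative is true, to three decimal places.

β ≈ 0.769

Noncentrality parameter: δ = d / √(1/n₁ + 1/n₂) = 0.92 / √(1/12 + 1/6) = 1.8400
Critical value for a two-sided test at α = 0.01: z_{α/2} = 2.576.
Power = Φ(δ − 2.576) + Φ(−δ − 2.576) = Φ(-0.736) + Φ(-4.416) = 0.2309 + 0.0000 = 0.2309.
Type II error: β = 1 − power = 1 − 0.2309 = 0.7691.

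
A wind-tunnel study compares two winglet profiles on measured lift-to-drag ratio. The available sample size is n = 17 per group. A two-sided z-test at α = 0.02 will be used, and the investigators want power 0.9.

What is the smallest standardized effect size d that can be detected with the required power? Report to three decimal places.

d ≈ 1.237

Need Φ(δ − 2.326) = 0.9, so δ = 2.326 + 1.282 = 3.608.
(Lower-tail contribution to power is negligible for δ > 0.)
δ = d·√(n/2) ⇒ d = δ/√(n/2) = 3.608/√(17/2) = 1.2375.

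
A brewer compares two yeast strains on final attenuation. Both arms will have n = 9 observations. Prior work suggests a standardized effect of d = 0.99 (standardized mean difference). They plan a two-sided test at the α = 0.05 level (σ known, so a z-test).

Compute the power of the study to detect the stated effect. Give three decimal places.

Noncentrality parameter: δ = d·√(n/2) = 0.99 × √(9/2) = 2.1001
Two-sided α = 0.05 → critical value z_{0.025} = 1.960.
Power = Φ(δ − 1.960) + Φ(−δ − 1.960) = Φ(0.140) + Φ(-4.060) = 0.5557 + 0.0000 = 0.5558.

Power ≈ 0.556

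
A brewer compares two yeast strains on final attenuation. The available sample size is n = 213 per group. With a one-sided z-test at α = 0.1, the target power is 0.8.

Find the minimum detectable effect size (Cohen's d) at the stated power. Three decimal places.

d ≈ 0.206

Need Φ(δ − 1.282) = 0.8, so δ = 1.282 + 0.842 = 2.123.
δ = d·√(n/2) ⇒ d = δ/√(n/2) = 2.123/√(213/2) = 0.2057.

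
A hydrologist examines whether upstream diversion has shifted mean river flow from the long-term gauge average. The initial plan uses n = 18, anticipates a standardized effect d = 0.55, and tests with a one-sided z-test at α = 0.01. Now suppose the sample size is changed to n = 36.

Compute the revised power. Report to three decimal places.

Power ≈ 0.835

With n = 36: δ = d·√n = 0.55 × √36 = 3.3000. Critical value z_{0.01} = 2.326.
Revised power = Φ(δ − 2.326) = Φ(0.974) = 0.8349.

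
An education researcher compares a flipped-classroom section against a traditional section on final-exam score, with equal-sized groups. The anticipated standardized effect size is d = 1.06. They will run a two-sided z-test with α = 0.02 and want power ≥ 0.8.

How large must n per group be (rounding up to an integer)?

n = 18 per group

Set Φ(δ − 2.326) = 0.8; then δ − 2.326 = Φ⁻¹(0.8) = 0.842, giving δ = 3.168.
(For δ > 0 the lower-tail rejection region contributes negligibly to power, so the one-term inversion is standard.)
δ = d·√(n/2) ⇒ n = 2(δ/d)² = 2 × (3.168 / 1.06)² = 17.86.
Rounding up, n = 18 per group.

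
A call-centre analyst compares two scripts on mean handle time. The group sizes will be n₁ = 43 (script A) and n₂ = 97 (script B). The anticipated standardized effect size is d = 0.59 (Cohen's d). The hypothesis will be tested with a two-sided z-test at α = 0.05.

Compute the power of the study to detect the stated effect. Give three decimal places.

Power ≈ 0.896

Noncentrality parameter: δ = d / √(1/n₁ + 1/n₂) = 0.59 / √(1/43 + 1/97) = 3.2204
Two-sided α = 0.05 → critical value z_{0.025} = 1.960.
Power = Φ(δ − 1.960) + Φ(−δ − 1.960) = Φ(1.260) + Φ(-5.180) = 0.8962 + 0.0000 = 0.8962.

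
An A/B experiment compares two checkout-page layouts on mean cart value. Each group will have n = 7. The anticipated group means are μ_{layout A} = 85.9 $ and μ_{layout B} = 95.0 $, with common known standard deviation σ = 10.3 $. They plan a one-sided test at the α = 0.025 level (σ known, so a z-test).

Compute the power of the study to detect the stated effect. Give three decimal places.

Power ≈ 0.379

Standardized effect: d = |μ_{layout A} − μ_{layout B}| / σ = |85.9 − 95.0| / 10.3 = 0.8835
Noncentrality parameter: δ = d·√(n/2) = 0.8835 × √(7/2) = 1.6529
One-sided α = 0.025 → critical value z_{0.025} = 1.960.
Power = Φ(δ − 1.960) = Φ(-0.307) = 0.3794.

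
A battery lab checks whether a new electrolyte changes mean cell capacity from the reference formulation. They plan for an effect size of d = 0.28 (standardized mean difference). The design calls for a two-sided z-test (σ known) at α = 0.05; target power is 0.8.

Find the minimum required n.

For power 0.8 need Φ(δ − z_{0.025}) = 0.8, so δ = z_{0.025} + z_{0.20} = 1.960 + 0.842 = 2.802.
(Ignoring the negligible lower-tail rejection probability gives the usual closed-form inversion.)
δ = d·√n ⇒ n = (δ/d)² = (2.802 / 0.28)² = 100.11.
Rounding up, n = 101.

n = 101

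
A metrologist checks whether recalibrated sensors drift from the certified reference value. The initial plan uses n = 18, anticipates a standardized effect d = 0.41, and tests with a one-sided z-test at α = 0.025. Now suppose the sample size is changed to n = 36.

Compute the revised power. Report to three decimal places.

Power ≈ 0.691

With n = 36: δ = d·√n = 0.41 × √36 = 2.4600. Critical value z_{0.025} = 1.960.
Revised power = Φ(δ − 1.960) = Φ(0.500) = 0.6915.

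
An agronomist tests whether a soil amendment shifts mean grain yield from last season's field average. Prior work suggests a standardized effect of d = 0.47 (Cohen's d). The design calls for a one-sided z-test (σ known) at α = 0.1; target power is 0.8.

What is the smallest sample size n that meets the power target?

Set Φ(δ − 1.282) = 0.8; then δ − 1.282 = Φ⁻¹(0.8) = 0.842, giving δ = 2.123.
δ = d·√n ⇒ n = (δ/d)² = (2.123 / 0.47)² = 20.41.
Rounding up, n = 21.

n = 21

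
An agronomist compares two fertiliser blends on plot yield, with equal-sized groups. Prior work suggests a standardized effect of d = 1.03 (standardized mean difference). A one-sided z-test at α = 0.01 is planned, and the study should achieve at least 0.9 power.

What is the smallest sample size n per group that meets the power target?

Set Φ(δ − 2.326) = 0.9; then δ − 2.326 = Φ⁻¹(0.9) = 1.282, giving δ = 3.608.
δ = d·√(n/2) ⇒ n = 2(δ/d)² = 2 × (3.608 / 1.03)² = 24.54.
Rounding up, n = 25 per group.

n = 25 per group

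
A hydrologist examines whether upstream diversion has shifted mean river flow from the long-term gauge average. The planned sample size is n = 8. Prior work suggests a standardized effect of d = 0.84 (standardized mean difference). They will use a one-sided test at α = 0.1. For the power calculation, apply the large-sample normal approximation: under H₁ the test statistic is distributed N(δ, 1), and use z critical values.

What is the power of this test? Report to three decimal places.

Power ≈ 0.863

Noncentrality parameter: δ = d·√n = 0.84 × √8 = 2.3759
Critical value for a one-sided test at α = 0.1: z_α = 1.282.
Power = Φ(δ − 1.282) = Φ(1.094) = 0.8631.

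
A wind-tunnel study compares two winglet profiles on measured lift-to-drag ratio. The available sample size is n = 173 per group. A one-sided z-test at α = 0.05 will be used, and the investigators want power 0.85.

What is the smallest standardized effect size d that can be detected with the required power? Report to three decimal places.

Required noncentrality: δ = z_{0.05} + z_{0.15} = 1.645 + 1.036 = 2.681.
δ = d·√(n/2) ⇒ d = δ/√(n/2) = 2.681/√(173/2) = 0.2883.

d ≈ 0.288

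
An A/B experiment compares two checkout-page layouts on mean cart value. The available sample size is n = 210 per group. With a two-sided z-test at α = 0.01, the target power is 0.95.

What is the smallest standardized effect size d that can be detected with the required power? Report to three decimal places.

Need Φ(δ − 2.576) = 0.95, so δ = 2.576 + 1.645 = 4.221.
(The second rejection-region term Φ(−δ − z_{α/2}) is negligible and dropped.)
δ = d·√(n/2) ⇒ d = δ/√(n/2) = 4.221/√(210/2) = 0.4119.

d ≈ 0.412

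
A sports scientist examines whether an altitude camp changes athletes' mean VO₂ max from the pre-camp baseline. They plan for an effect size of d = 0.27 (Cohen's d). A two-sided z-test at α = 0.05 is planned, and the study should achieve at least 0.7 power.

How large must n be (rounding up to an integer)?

n = 85

For power 0.7 need Φ(δ − z_{0.025}) = 0.7, so δ = z_{0.025} + z_{0.30} = 1.960 + 0.524 = 2.484.
(For δ > 0 the lower-tail rejection region contributes negligibly to power, so the one-term inversion is standard.)
δ = d·√n ⇒ n = (δ/d)² = (2.484 / 0.27)² = 84.66.
Rounding up, n = 85.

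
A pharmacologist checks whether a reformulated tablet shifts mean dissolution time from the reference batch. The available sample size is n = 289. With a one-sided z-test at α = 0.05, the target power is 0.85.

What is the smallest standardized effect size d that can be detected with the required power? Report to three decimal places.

d ≈ 0.158

Required noncentrality: δ = z_{0.05} + z_{0.15} = 1.645 + 1.036 = 2.681.
δ = d·√n ⇒ d = δ/√n = 2.681/√289 = 0.1577.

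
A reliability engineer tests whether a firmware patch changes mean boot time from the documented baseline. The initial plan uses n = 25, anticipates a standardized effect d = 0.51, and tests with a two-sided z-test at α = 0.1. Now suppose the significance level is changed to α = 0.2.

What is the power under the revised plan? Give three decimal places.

δ = d·√n = 0.51 × √25 = 2.5500 (unchanged). New critical value: z_{0.1} = 1.282.
Revised power = Φ(δ − 1.282) + Φ(−δ − 1.282) = Φ(1.268) + Φ(-3.832) = 0.8977 + 0.0001 = 0.8977.

Power ≈ 0.898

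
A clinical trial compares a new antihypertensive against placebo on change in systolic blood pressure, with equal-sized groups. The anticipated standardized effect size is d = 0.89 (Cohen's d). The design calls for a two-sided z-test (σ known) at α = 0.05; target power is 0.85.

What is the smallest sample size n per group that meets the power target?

n = 23 per group

Set Φ(δ − 1.960) = 0.85; then δ − 1.960 = Φ⁻¹(0.85) = 1.036, giving δ = 2.996.
(The Φ(−δ − z_{α/2}) term is vanishingly small for δ > 0 and is dropped in the standard sample-size formula.)
δ = d·√(n/2) ⇒ n = 2(δ/d)² = 2 × (2.996 / 0.89)² = 22.67.
Rounding up, n = 23 per group.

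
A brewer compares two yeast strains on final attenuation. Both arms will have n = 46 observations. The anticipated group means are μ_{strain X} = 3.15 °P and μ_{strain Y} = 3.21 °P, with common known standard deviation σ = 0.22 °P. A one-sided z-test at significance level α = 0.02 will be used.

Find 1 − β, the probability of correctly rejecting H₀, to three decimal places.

Standardized effect: d = |μ_{strain X} − μ_{strain Y}| / σ = |3.15 − 3.21| / 0.22 = 0.2727
Noncentrality parameter: λ = d·√(n/2) = 0.2727 × √(46/2) = 1.3080
Critical value for a one-sided test at α = 0.02: z_α = 2.054.
Power = P(Z > 2.054 − λ) = Φ(-0.746) = 0.2279.

Power ≈ 0.228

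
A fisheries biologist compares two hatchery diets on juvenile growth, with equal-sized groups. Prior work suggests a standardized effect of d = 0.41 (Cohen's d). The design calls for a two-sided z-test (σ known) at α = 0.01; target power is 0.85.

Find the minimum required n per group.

Set Φ(δ − 2.576) = 0.85; then δ − 2.576 = Φ⁻¹(0.85) = 1.036, giving δ = 3.612.
(For δ > 0 the lower-tail rejection region contributes negligibly to power, so the one-term inversion is standard.)
δ = d·√(n/2) ⇒ n = 2(δ/d)² = 2 × (3.612 / 0.41)² = 155.25.
Rounding up, n = 156 per group.

n = 156 per group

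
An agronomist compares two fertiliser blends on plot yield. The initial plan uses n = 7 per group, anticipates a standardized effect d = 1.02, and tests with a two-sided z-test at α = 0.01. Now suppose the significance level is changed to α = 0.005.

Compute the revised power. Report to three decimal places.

Power ≈ 0.184

δ = d·√(n/2) = 1.02 × √(7/2) = 1.9082 (unchanged). New critical value: z_{0.0025} = 2.807.
Revised power = Φ(δ − 2.807) + Φ(−δ − 2.807) = Φ(-0.899) + Φ(-4.715) = 0.1844 + 0.0000 = 0.1844.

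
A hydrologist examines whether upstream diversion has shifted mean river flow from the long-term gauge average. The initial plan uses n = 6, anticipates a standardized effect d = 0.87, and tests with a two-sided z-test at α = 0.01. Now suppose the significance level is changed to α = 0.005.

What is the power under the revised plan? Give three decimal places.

δ = d·√n = 0.87 × √6 = 2.1311 (unchanged). New critical value: z_{0.0025} = 2.807.
Revised power = Φ(δ − 2.807) + Φ(−δ − 2.807) = Φ(-0.676) + Φ(-4.938) = 0.2495 + 0.0000 = 0.2495.

Power ≈ 0.250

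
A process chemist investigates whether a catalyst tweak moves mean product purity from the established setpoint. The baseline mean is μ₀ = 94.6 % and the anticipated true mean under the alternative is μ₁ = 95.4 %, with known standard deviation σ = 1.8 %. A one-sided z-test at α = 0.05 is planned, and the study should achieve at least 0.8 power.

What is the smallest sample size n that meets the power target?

Standardized effect: d = |μ₁ − μ₀| / σ = |95.4 − 94.6| / 1.8 = 0.4444
Set Φ(δ − 1.645) = 0.8; then δ − 1.645 = Φ⁻¹(0.8) = 0.842, giving δ = 2.486.
δ = d·√n ⇒ n = (δ/d)² = (2.486 / 0.4444)² = 31.30.
Round up to the next whole unit.

n = 32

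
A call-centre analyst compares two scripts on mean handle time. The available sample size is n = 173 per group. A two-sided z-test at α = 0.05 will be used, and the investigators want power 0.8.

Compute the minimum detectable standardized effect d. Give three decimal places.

d ≈ 0.301

Need Φ(δ − 1.960) = 0.8, so δ = 1.960 + 0.842 = 2.802.
(The second rejection-region term Φ(−δ − z_{α/2}) is negligible and dropped.)
δ = d·√(n/2) ⇒ d = δ/√(n/2) = 2.802/√(173/2) = 0.3012.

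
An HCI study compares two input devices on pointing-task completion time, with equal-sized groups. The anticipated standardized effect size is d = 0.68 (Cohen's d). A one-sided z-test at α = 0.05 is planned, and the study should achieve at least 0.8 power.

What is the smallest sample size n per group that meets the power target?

Set Φ(δ − 1.645) = 0.8; then δ − 1.645 = Φ⁻¹(0.8) = 0.842, giving δ = 2.486.
δ = d·√(n/2) ⇒ n = 2(δ/d)² = 2 × (2.486 / 0.68)² = 26.74.
Round up to the next whole unit.

n = 27 per group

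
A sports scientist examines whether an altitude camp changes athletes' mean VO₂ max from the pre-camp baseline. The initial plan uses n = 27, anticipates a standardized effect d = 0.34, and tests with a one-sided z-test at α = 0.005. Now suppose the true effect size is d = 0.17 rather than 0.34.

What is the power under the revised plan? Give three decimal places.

With d = 0.17: δ = d·√n = 0.17 × √27 = 0.8833. Critical value z_{0.005} = 2.576.
Revised power = Φ(δ − 2.576) = Φ(-1.692) = 0.0453.

Power ≈ 0.045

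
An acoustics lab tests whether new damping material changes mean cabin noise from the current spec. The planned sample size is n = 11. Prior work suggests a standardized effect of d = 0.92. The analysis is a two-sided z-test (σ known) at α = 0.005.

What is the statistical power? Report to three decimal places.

Noncentrality parameter: λ = d·√n = 0.92 × √11 = 3.0513
Critical value for a two-sided test at α = 0.005: z_{α/2} = 2.807.
Power = Φ(λ − 2.807) + Φ(−λ − 2.807) = Φ(0.244) + Φ(-5.858) = 0.5965 + 0.0000 = 0.5965.

Power ≈ 0.596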